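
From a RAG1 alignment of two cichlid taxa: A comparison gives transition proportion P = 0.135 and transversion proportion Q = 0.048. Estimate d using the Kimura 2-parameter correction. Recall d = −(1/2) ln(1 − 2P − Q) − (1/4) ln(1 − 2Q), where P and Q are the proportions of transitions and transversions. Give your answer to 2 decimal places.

0.22

Under the Kimura two-parameter model, d = −½ ln(1 − 2P − Q) − ¼ ln(1 − 2Q).
1 − 2P − Q = 0.682, giving −½ ln(0.682) = 0.191363.
1 − 2Q = 0.904, giving −¼ ln(0.904) = 0.025231.
d = 0.191363 + 0.025231 = 0.216594.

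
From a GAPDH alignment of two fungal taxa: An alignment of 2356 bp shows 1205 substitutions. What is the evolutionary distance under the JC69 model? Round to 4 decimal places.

p = 1205/2356 ≈ 0.51146.
d = −(3/4) ln(1 − 4p/3) = −0.75 ln(1 − 0.681947) = −0.75 ln(0.318053)
  = −0.75 × (-1.145537) = 0.859153 substitutions/site.

0.8592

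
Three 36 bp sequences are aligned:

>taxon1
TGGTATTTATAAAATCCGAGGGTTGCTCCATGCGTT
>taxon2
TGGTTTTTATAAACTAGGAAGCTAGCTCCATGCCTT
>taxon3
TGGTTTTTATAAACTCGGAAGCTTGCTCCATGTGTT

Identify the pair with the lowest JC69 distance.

taxon1–taxon2: 8/36 differ, p = 0.222, d = 0.264.
taxon1–taxon3: 6/36 differ, p = 0.167, d = 0.188.
taxon2–taxon3: 4/36 differ, p = 0.111, d = 0.120.
The smallest distance is between taxon2 and taxon3.

taxon2 and taxon3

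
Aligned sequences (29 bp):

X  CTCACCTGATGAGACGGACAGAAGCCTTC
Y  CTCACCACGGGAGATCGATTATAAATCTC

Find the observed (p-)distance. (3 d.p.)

0.483

The sequences differ at 14 of 29 positions.
p = 14/29 = 0.482758… ≈ 0.483 (to 3 d.p.).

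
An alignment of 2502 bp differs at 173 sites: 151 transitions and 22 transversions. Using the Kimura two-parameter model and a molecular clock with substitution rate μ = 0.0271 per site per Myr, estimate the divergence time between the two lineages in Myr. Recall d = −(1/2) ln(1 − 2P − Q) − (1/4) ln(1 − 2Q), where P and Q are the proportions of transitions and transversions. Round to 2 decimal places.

P = 151/2502 ≈ 0.060352 and Q = 22/2502 ≈ 0.008793.
Under the Kimura two-parameter model, d = −½ ln(1 − 2P − Q) − ¼ ln(1 − 2Q).
1 − 2P − Q = 0.870503, giving −½ ln(0.870503) = 0.069342.
1 − 2Q = 0.982414, giving −¼ ln(0.982414) = 0.004436.
d = 0.069342 + 0.004436 = 0.073778.
Under a molecular clock d = 2μt, so t = d/(2μ) = 0.073778 / (2 × 0.0271) = 1.36 Myr.

1.36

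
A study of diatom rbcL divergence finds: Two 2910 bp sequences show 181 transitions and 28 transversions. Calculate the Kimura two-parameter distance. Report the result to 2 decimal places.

P = 181/2910 ≈ 0.062199 and Q = 28/2910 ≈ 0.009622.
Under the Kimura two-parameter model, d = −½ ln(1 − 2P − Q) − ¼ ln(1 − 2Q).
1 − 2P − Q = 0.86598, giving −½ ln(0.86598) = 0.071947.
1 − 2Q = 0.980756, giving −¼ ln(0.980756) = 0.004858.
d = 0.071947 + 0.004858 = 0.076805.

0.08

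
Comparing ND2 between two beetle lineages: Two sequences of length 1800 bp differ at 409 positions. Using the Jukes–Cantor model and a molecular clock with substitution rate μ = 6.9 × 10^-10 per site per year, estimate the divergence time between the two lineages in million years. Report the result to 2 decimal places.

196.15

p = 409/1800 ≈ 0.227222.
d = −(3/4) ln(1 − 4p/3) = −0.75 ln(1 − 0.302963) = −0.75 ln(0.697037)
  = −0.75 × (-0.360917) = 0.270688 substitutions/site.
Under a molecular clock d = 2μt, so t = d/(2μ) = 0.270688 / (2 × 6.9 × 10^-10) = 196.15 million years.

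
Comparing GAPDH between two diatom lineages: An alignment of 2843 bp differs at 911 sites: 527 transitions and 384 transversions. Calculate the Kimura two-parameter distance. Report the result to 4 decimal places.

0.4311

P = 527/2843 ≈ 0.185368 and Q = 384/2843 ≈ 0.135069.
Under the Kimura two-parameter model, d = −½ ln(1 − 2P − Q) − ¼ ln(1 − 2Q).
1 − 2P − Q = 0.494195, giving −½ ln(0.494195) = 0.352413.
1 − 2Q = 0.729862, giving −¼ ln(0.729862) = 0.078725.
d = 0.352413 + 0.078725 = 0.431138.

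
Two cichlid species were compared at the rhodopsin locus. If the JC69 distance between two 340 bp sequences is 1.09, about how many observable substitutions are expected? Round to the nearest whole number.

Invert JC69: p = (3/4)(1 − e^(−4d/3)) = 0.75 × (1 − e^(-1.453333)) = 0.75 × (1 − 0.233790) = 0.574658.
Expected differing sites = pL ≈ 0.574658 × 340 = 195.38372 ≈ 195.

195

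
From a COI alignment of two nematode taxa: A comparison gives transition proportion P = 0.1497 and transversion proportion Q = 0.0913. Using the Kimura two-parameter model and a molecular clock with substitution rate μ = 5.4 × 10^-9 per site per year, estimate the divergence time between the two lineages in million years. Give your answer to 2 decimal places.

Under the Kimura two-parameter model, d = −½ ln(1 − 2P − Q) − ¼ ln(1 − 2Q).
1 − 2P − Q = 0.6093, giving −½ ln(0.6093) = 0.247722.
1 − 2Q = 0.8174, giving −¼ ln(0.8174) = 0.050407.
d = 0.247722 + 0.050407 = 0.298129.
Under a molecular clock d = 2μt, so t = d/(2μ) = 0.298129 / (2 × 5.4 × 10^-9) = 27.60 million years.

27.60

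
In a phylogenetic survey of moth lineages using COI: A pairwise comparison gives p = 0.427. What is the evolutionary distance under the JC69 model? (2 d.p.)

0.63

d = −(3/4) ln(1 − 4p/3) = −0.75 ln(1 − 0.569333) = −0.75 ln(0.430667)
  = −0.75 × (-0.842420) = 0.631815 substitutions/site.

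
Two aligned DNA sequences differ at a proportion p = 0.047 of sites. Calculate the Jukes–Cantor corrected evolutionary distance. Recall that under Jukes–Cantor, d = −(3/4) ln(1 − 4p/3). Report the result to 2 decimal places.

d = −(3/4) ln(1 − 4p/3) = −0.75 ln(1 − 0.062667) = −0.75 ln(0.937333)
  = −0.75 × (-0.064717) = 0.048538 substitutions/site.

0.05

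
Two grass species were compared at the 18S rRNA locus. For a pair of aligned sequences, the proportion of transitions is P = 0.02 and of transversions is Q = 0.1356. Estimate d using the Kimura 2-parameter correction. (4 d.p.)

0.1756

Under the Kimura two-parameter model, d = −½ ln(1 − 2P − Q) − ¼ ln(1 − 2Q).
1 − 2P − Q = 0.8244, giving −½ ln(0.8244) = 0.096550.
1 − 2Q = 0.7288, giving −¼ ln(0.7288) = 0.079089.
d = 0.096550 + 0.079089 = 0.175639.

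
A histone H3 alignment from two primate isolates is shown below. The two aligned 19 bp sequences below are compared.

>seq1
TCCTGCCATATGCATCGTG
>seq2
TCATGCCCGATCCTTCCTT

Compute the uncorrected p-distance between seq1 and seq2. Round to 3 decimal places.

The sequences differ at 7 of 19 positions (sites 3, 8, 9, 12, 14, 17, 19).
p = 7/19 = 0.368421… ≈ 0.368 (to 3 d.p.).

0.368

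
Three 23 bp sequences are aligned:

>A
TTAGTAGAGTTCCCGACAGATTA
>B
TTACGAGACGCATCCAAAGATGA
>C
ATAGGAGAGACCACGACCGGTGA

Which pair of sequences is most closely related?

A and C

A–B: 10/23 differ, p = 0.435, d = 0.650.
A–C: 8/23 differ, p = 0.348, d = 0.467.
B–C: 10/23 differ, p = 0.435, d = 0.650.
The smallest distance is between A and C.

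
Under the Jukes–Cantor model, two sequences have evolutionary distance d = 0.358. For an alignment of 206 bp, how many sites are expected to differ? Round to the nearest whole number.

59

Invert JC69: p = (3/4)(1 − e^(−4d/3)) = 0.75 × (1 − e^(-0.477333)) = 0.75 × (1 − 0.620436) = 0.284673.
Expected differing sites = pL ≈ 0.284673 × 206 = 58.642638 ≈ 59.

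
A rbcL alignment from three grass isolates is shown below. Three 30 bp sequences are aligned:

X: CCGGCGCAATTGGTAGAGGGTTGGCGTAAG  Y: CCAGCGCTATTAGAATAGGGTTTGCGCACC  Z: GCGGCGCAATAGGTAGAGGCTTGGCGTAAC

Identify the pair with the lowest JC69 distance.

X and Z

X–Y: 9/30 differ, p = 0.300, d = 0.383.
X–Z: 4/30 differ, p = 0.133, d = 0.147.
Y–Z: 11/30 differ, p = 0.367, d = 0.503.
The smallest distance is between X and Z.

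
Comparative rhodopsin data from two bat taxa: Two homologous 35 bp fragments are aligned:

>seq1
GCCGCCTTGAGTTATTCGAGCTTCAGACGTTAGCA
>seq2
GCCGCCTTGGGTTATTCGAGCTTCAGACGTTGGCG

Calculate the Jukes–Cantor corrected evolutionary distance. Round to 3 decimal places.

0.091

The sequences differ at 3 of 35 sites (10, 32, 35), so p = 3/35 ≈ 0.085714.
d = −(3/4) ln(1 − 4p/3) = −0.75 ln(1 − 0.114285) = −0.75 ln(0.885715)
  = −0.75 × (-0.121360) = 0.091020 substitutions/site.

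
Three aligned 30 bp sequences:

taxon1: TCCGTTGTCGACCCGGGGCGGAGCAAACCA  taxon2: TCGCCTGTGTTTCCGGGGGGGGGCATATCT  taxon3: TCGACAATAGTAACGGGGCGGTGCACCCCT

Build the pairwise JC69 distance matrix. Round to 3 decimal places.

d(taxon1,taxon2) = 0.572, d(taxon1,taxon3) = 0.647, d(taxon2,taxon3) = 0.572

taxon1–taxon2: 12/30 sites differ → p = 0.4, d = −0.75 ln(1 − 0.533333) = 0.571605 ≈ 0.572.
taxon1–taxon3: 13/30 sites differ → p ≈ 0.433333, d = −0.75 ln(1 − 0.577777) = 0.646666 ≈ 0.647.
taxon2–taxon3: 12/30 sites differ → p = 0.4, d = −0.75 ln(1 − 0.533333) = 0.571605 ≈ 0.572.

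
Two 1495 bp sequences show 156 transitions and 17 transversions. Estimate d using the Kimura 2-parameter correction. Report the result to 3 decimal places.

0.130

P = 156/1495 ≈ 0.104348 and Q = 17/1495 ≈ 0.011371.
Under the Kimura two-parameter model, d = −½ ln(1 − 2P − Q) − ¼ ln(1 − 2Q).
1 − 2P − Q = 0.779933, giving −½ ln(0.779933) = 0.124274.
1 − 2Q = 0.977258, giving −¼ ln(0.977258) = 0.005751.
d = 0.124274 + 0.005751 = 0.130025.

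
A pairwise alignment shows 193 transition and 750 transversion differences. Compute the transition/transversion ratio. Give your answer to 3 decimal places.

R = 193/750 = 0.257333… ≈ 0.257 (to 3 d.p.).

0.257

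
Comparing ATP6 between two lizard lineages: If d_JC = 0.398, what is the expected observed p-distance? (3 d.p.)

0.309

p = (3/4)(1 − e^(−4d/3)) = 0.75 × (1 − e^(-0.530667)) = 0.75 × (1 − 0.588213) = 0.308840.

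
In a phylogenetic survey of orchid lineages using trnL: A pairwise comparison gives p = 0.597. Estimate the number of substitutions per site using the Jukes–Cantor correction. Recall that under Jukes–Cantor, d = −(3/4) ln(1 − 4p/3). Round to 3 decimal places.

d = −(3/4) ln(1 − 4p/3) = −0.75 ln(1 − 0.796) = −0.75 ln(0.204)
  = −0.75 × (-1.589635) = 1.192226 substitutions/site.

1.192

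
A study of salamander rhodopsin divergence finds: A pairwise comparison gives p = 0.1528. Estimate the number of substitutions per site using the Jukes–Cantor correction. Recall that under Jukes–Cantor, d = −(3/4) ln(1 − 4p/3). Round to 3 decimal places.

0.171

d = −(3/4) ln(1 − 4p/3) = −0.75 ln(1 − 0.203733) = −0.75 ln(0.796267)
  = −0.75 × (-0.227821) = 0.170866 substitutions/site.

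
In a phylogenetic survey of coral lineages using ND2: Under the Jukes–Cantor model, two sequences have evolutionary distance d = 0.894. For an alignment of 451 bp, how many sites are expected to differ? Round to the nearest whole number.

236

Invert JC69: p = (3/4)(1 − e^(−4d/3)) = 0.75 × (1 − e^(-1.192)) = 0.75 × (1 − 0.303613) = 0.522290.
Expected differing sites = pL ≈ 0.522290 × 451 = 235.55279 ≈ 236.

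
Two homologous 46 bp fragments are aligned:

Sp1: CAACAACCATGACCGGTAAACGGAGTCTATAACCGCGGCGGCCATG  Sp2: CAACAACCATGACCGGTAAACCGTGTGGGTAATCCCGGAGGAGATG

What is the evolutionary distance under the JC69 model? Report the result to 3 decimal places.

0.257

The sequences differ at 10 of 46 sites (22, 24, 27, 28, 29, 33, 35, 39, 42, 43), so p = 10/46 ≈ 0.217391.
d = −(3/4) ln(1 − 4p/3) = −0.75 ln(1 − 0.289855) = −0.75 ln(0.710145)
  = −0.75 × (-0.342286) = 0.256715 substitutions/site.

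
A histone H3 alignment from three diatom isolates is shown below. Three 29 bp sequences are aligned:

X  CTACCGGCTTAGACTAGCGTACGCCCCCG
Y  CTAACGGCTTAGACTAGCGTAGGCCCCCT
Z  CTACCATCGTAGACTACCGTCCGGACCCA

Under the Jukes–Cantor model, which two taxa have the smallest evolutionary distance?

X and Y

X–Y: 3/29 differ, p = 0.103, d = 0.111.
X–Z: 8/29 differ, p = 0.276, d = 0.344.
Y–Z: 10/29 differ, p = 0.345, d = 0.462.
The smallest distance is between X and Y.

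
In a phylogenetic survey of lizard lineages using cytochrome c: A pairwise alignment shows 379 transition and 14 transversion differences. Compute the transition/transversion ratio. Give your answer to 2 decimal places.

R = 379/14 = 27.071428… ≈ 27.07 (to 2 d.p.).

27.07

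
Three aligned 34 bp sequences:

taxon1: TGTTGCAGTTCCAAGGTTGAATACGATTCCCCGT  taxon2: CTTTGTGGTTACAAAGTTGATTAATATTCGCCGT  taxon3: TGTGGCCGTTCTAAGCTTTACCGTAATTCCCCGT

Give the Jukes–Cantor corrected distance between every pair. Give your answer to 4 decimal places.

taxon1–taxon2: 10/34 sites differ → p ≈ 0.294118, d = −0.75 ln(1 − 0.392157) = 0.373379 ≈ 0.3734.
taxon1–taxon3: 10/34 sites differ → p ≈ 0.294118, d = −0.75 ln(1 − 0.392157) = 0.373379 ≈ 0.3734.
taxon2–taxon3: 16/34 sites differ → p ≈ 0.470588, d = −0.75 ln(1 − 0.627451) = 0.740540 ≈ 0.7405.

d(taxon1,taxon2) = 0.3734, d(taxon1,taxon3) = 0.3734, d(taxon2,taxon3) = 0.7405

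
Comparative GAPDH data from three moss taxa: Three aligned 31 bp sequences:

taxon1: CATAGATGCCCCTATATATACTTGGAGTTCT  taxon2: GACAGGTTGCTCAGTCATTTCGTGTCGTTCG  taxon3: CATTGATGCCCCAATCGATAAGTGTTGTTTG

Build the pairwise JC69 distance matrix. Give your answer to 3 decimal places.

d(taxon1,taxon2) = 0.874, d(taxon1,taxon3) = 0.422, d(taxon2,taxon3) = 0.691

taxon1–taxon2: 16/31 sites differ → p ≈ 0.516129, d = −0.75 ln(1 − 0.688172) = 0.873978 ≈ 0.874.
taxon1–taxon3: 10/31 sites differ → p ≈ 0.322581, d = −0.75 ln(1 − 0.430108) = 0.421731 ≈ 0.422.
taxon2–taxon3: 14/31 sites differ → p ≈ 0.451613, d = −0.75 ln(1 − 0.602151) = 0.691262 ≈ 0.691.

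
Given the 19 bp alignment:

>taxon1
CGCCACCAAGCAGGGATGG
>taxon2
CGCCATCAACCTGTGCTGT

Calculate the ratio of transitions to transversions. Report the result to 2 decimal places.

0.20

Transitions are A↔G and C↔T; transversions are all other mismatches.
Transitions: 1. Transversions: 5.
R = 1/5 = 0.20.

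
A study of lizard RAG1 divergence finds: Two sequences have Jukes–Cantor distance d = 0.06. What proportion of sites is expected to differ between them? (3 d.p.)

p = (3/4)(1 − e^(−4d/3)) = 0.75 × (1 − e^(-0.08)) = 0.75 × (1 − 0.923116) = 0.057663.

0.058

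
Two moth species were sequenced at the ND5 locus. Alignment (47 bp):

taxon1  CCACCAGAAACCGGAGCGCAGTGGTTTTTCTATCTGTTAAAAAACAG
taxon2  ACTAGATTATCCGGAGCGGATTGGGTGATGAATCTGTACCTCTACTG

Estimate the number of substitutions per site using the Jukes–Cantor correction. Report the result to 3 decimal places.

The sequences differ at 21 of 47 sites, so p = 21/47 ≈ 0.446809.
d = −(3/4) ln(1 − 4p/3) = −0.75 ln(1 − 0.595745) = −0.75 ln(0.404255)
  = −0.75 × (-0.905709) = 0.679282 substitutions/site.

0.679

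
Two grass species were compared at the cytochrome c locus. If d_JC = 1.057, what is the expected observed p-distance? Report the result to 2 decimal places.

0.57

p = (3/4)(1 − e^(−4d/3)) = 0.75 × (1 − e^(-1.409333)) = 0.75 × (1 − 0.244306) = 0.566771.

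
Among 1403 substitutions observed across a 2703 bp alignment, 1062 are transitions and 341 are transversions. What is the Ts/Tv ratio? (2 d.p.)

R = 1062/341 = 3.114369… ≈ 3.11 (to 2 d.p.).

3.11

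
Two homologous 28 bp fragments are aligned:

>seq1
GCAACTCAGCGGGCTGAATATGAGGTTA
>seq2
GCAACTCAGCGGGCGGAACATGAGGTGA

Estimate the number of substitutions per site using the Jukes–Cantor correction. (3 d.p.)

The sequences differ at 3 of 28 sites (15, 19, 27), so p = 3/28 ≈ 0.107143.
d = −(3/4) ln(1 − 4p/3) = −0.75 ln(1 − 0.142857) = −0.75 ln(0.857143)
  = −0.75 × (-0.154151) = 0.115613 substitutions/site.

0.116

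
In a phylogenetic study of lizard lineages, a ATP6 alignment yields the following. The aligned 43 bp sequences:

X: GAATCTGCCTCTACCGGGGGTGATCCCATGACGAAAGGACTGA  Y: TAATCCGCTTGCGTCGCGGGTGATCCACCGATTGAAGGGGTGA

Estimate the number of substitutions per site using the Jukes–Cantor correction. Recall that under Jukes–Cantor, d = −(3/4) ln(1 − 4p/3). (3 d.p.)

The sequences differ at 16 of 43 sites, so p = 16/43 ≈ 0.372093.
d = −(3/4) ln(1 − 4p/3) = −0.75 ln(1 − 0.496124) = −0.75 ln(0.503876)
  = −0.75 × (-0.685425) = 0.514069 substitutions/site.

0.514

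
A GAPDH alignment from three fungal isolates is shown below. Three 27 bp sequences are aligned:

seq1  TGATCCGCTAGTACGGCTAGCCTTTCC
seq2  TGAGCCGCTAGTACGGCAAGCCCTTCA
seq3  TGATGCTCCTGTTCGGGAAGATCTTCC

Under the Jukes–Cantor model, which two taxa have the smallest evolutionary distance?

seq1 and seq2

seq1–seq2: 4/27 differ, p = 0.148, d = 0.165.
seq1–seq3: 10/27 differ, p = 0.370, d = 0.511.
seq2–seq3: 10/27 differ, p = 0.370, d = 0.511.
The smallest distance is between seq1 and seq2.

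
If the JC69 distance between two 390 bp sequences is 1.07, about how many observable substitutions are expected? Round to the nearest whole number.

222

Invert JC69: p = (3/4)(1 − e^(−4d/3)) = 0.75 × (1 − e^(-1.426667)) = 0.75 × (1 − 0.240108) = 0.569919.
Expected differing sites = pL ≈ 0.569919 × 390 = 222.26841 ≈ 222.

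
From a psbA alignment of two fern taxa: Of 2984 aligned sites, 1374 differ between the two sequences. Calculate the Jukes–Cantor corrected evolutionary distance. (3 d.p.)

p = 1374/2984 ≈ 0.460456.
d = −(3/4) ln(1 − 4p/3) = −0.75 ln(1 − 0.613941) = −0.75 ln(0.386059)
  = −0.75 × (-0.951765) = 0.713824 substitutions/site.

0.714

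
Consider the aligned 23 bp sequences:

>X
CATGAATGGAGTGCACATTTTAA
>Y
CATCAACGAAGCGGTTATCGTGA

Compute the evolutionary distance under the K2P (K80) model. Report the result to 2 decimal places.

Of 23 sites, 6 differences are transitions and 4 are transversions, so P = 6/23 ≈ 0.26087 and Q = 4/23 ≈ 0.173913.
Under the Kimura two-parameter model, d = −½ ln(1 − 2P − Q) − ¼ ln(1 − 2Q).
1 − 2P − Q = 0.304347, giving −½ ln(0.304347) = 0.594793.
1 − 2Q = 0.652174, giving −¼ ln(0.652174) = 0.106861.
d = 0.594793 + 0.106861 = 0.701654.

0.70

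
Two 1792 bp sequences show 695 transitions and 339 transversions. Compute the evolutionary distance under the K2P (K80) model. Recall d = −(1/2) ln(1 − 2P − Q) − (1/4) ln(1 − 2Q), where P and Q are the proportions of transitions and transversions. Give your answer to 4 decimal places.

P = 695/1792 ≈ 0.387835 and Q = 339/1792 ≈ 0.189174.
Under the Kimura two-parameter model, d = −½ ln(1 − 2P − Q) − ¼ ln(1 − 2Q).
1 − 2P − Q = 0.035156, giving −½ ln(0.035156) = 1.673980.
1 − 2Q = 0.621652, giving −¼ ln(0.621652) = 0.118844.
d = 1.673980 + 0.118844 = 1.792824.

1.7928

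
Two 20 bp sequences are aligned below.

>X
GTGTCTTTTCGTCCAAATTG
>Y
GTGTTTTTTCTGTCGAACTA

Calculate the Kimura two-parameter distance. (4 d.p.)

Of 20 sites, 5 differences are transitions and 2 are transversions, so P = 5/20 = 0.25 and Q = 2/20 = 0.1.
Under the Kimura two-parameter model, d = −½ ln(1 − 2P − Q) − ¼ ln(1 − 2Q).
1 − 2P − Q = 0.4, giving −½ ln(0.4) = 0.458145.
1 − 2Q = 0.8, giving −¼ ln(0.8) = 0.055786.
d = 0.458145 + 0.055786 = 0.513931.

0.5139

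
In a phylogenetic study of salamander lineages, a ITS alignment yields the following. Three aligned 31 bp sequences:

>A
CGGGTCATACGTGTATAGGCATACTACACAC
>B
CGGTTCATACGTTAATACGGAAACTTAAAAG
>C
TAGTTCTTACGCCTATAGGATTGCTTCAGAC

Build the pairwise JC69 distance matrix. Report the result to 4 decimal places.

d(A,B) = 0.4217, d(A,C) = 0.4806, d(B,C) = 0.6913

A–B: 10/31 sites differ → p ≈ 0.322581, d = −0.75 ln(1 − 0.430108) = 0.421731 ≈ 0.4217.
A–C: 11/31 sites differ → p ≈ 0.354839, d = −0.75 ln(1 − 0.473119) = 0.480585 ≈ 0.4806.
B–C: 14/31 sites differ → p ≈ 0.451613, d = −0.75 ln(1 − 0.602151) = 0.691262 ≈ 0.6913.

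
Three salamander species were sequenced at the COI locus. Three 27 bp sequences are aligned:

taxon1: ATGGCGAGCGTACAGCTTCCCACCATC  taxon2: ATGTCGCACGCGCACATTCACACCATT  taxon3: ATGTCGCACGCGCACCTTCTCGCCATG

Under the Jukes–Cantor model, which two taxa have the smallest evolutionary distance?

taxon2 and taxon3

taxon1–taxon2: 9/27 differ, p = 0.333, d = 0.441.
taxon1–taxon3: 9/27 differ, p = 0.333, d = 0.441.
taxon2–taxon3: 4/27 differ, p = 0.148, d = 0.165.
The smallest distance is between taxon2 and taxon3.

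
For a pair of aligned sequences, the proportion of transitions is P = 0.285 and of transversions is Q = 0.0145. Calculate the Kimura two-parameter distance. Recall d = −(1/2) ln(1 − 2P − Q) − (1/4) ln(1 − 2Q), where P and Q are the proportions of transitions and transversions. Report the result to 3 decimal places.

0.446

Under the Kimura two-parameter model, d = −½ ln(1 − 2P − Q) − ¼ ln(1 − 2Q).
1 − 2P − Q = 0.4155, giving −½ ln(0.4155) = 0.439136.
1 − 2Q = 0.971, giving −¼ ln(0.971) = 0.007357.
d = 0.439136 + 0.007357 = 0.446493.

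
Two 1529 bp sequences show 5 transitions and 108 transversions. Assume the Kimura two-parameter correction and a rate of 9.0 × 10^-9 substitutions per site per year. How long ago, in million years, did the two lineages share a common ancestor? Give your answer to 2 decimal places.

P = 5/1529 ≈ 0.00327 and Q = 108/1529 ≈ 0.070634.
Under the Kimura two-parameter model, d = −½ ln(1 − 2P − Q) − ¼ ln(1 − 2Q).
1 − 2P − Q = 0.922826, giving −½ ln(0.922826) = 0.040157.
1 − 2Q = 0.858732, giving −¼ ln(0.858732) = 0.038075.
d = 0.040157 + 0.038075 = 0.078232.
Under a molecular clock d = 2μt, so t = d/(2μ) = 0.078232 / (2 × 9.0 × 10^-9) = 4.35 million years.

4.35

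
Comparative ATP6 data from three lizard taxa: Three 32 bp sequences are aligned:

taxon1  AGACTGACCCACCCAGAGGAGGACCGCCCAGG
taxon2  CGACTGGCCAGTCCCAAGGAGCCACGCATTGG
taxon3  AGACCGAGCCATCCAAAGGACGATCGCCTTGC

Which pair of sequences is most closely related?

taxon1–taxon2: 13/32 differ, p = 0.406, d = 0.585.
taxon1–taxon3: 9/32 differ, p = 0.281, d = 0.353.
taxon2–taxon3: 13/32 differ, p = 0.406, d = 0.585.
The smallest distance is between taxon1 and taxon3.

taxon1 and taxon3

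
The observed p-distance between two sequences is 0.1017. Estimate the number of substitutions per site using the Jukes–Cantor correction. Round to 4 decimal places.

d = −(3/4) ln(1 − 4p/3) = −0.75 ln(1 − 0.1356) = −0.75 ln(0.8644)
  = −0.75 × (-0.145720) = 0.109290 substitutions/site.

0.1093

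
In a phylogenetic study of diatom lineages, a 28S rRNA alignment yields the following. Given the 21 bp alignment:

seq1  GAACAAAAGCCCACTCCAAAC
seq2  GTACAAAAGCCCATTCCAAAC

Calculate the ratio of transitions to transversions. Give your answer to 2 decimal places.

Transitions are A↔G and C↔T; transversions are all other mismatches.
Transitions: 1. Transversions: 1.
R = 1/1 = 1.00.

1.00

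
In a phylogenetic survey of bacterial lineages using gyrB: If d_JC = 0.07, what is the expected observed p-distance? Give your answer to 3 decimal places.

0.067

p = (3/4)(1 − e^(−4d/3)) = 0.75 × (1 − e^(-0.093333)) = 0.75 × (1 − 0.910890) = 0.066833.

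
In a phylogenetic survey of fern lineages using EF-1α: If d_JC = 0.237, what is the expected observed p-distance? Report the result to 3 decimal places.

0.203

p = (3/4)(1 − e^(−4d/3)) = 0.75 × (1 − e^(-0.316)) = 0.75 × (1 − 0.729059) = 0.203206.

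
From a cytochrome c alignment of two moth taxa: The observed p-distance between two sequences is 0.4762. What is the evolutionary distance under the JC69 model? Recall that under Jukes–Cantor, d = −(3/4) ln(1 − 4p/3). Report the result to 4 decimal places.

0.7558

d = −(3/4) ln(1 − 4p/3) = −0.75 ln(1 − 0.634933) = −0.75 ln(0.365067)
  = −0.75 × (-1.007674) = 0.755756 substitutions/site.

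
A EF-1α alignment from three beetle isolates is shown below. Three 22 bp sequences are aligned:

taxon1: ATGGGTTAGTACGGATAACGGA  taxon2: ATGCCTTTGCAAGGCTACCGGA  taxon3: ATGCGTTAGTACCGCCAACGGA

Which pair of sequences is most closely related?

taxon1 and taxon3

taxon1–taxon2: 7/22 differ, p = 0.318, d = 0.414.
taxon1–taxon3: 4/22 differ, p = 0.182, d = 0.208.
taxon2–taxon3: 7/22 differ, p = 0.318, d = 0.414.
The smallest distance is between taxon1 and taxon3.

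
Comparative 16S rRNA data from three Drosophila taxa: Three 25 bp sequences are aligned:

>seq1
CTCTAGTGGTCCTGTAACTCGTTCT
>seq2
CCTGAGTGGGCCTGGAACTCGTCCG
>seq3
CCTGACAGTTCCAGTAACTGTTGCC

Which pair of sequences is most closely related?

seq1 and seq2

seq1–seq2: 7/25 differ, p = 0.280, d = 0.351.
seq1–seq3: 11/25 differ, p = 0.440, d = 0.663.
seq2–seq3: 10/25 differ, p = 0.400, d = 0.572.
The smallest distance is between seq1 and seq2.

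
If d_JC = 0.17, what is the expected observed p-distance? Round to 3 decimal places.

0.152

p = (3/4)(1 − e^(−4d/3)) = 0.75 × (1 − e^(-0.226667)) = 0.75 × (1 − 0.797186) = 0.152111.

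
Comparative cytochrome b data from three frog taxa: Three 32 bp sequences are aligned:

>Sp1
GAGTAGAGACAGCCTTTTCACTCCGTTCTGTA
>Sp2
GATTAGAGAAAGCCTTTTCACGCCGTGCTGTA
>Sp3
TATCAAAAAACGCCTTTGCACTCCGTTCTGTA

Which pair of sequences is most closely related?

Sp1–Sp2: 4/32 differ, p = 0.125, d = 0.137.
Sp1–Sp3: 8/32 differ, p = 0.250, d = 0.304.
Sp2–Sp3: 8/32 differ, p = 0.250, d = 0.304.
The smallest distance is between Sp1 and Sp2.

Sp1 and Sp2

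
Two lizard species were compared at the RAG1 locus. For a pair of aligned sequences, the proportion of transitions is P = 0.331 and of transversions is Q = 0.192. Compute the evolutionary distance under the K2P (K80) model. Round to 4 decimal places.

1.0832

Under the Kimura two-parameter model, d = −½ ln(1 − 2P − Q) − ¼ ln(1 − 2Q).
1 − 2P − Q = 0.146, giving −½ ln(0.146) = 0.962074.
1 − 2Q = 0.616, giving −¼ ln(0.616) = 0.121127.
d = 0.962074 + 0.121127 = 1.083201.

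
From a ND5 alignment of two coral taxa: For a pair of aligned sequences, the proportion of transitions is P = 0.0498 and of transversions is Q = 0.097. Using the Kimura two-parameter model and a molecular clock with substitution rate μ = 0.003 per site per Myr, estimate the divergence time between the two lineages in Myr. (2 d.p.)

27.23

Under the Kimura two-parameter model, d = −½ ln(1 − 2P − Q) − ¼ ln(1 − 2Q).
1 − 2P − Q = 0.8034, giving −½ ln(0.8034) = 0.109451.
1 − 2Q = 0.806, giving −¼ ln(0.806) = 0.053918.
d = 0.109451 + 0.053918 = 0.163369.
Under a molecular clock d = 2μt, so t = d/(2μ) = 0.163369 / (2 × 0.003) = 27.23 Myr.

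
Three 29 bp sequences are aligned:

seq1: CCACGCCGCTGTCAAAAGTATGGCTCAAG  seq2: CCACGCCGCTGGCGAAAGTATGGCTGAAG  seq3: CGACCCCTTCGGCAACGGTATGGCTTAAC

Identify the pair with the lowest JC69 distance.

seq1–seq2: 3/29 differ, p = 0.103, d = 0.111.
seq1–seq3: 10/29 differ, p = 0.345, d = 0.462.
seq2–seq3: 10/29 differ, p = 0.345, d = 0.462.
The smallest distance is between seq1 and seq2.

seq1 and seq2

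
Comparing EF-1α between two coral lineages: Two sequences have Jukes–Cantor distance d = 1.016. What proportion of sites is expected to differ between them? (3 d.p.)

0.556

p = (3/4)(1 − e^(−4d/3)) = 0.75 × (1 − e^(-1.354667)) = 0.75 × (1 − 0.258033) = 0.556475.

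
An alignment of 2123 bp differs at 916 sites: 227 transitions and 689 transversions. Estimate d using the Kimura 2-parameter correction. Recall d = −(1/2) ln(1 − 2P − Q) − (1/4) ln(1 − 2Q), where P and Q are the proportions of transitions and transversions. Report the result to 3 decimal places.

P = 227/2123 ≈ 0.106924 and Q = 689/2123 ≈ 0.324541.
Under the Kimura two-parameter model, d = −½ ln(1 − 2P − Q) − ¼ ln(1 − 2Q).
1 − 2P − Q = 0.461611, giving −½ ln(0.461611) = 0.386516.
1 − 2Q = 0.350918, giving −¼ ln(0.350918) = 0.261801.
d = 0.386516 + 0.261801 = 0.648317.

0.648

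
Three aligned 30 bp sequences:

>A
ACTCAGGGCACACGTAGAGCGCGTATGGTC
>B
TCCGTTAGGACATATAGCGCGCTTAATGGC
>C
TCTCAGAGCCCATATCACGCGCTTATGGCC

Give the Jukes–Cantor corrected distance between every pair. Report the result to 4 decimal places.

d(A,B) = 0.7301, d(A,C) = 0.4408, d(B,C) = 0.5034

A–B: 14/30 sites differ → p ≈ 0.466667, d = −0.75 ln(1 − 0.622223) = 0.730088 ≈ 0.7301.
A–C: 10/30 sites differ → p ≈ 0.333333, d = −0.75 ln(1 − 0.444444) = 0.440839 ≈ 0.4408.
B–C: 11/30 sites differ → p ≈ 0.366667, d = −0.75 ln(1 − 0.488889) = 0.503376 ≈ 0.5034.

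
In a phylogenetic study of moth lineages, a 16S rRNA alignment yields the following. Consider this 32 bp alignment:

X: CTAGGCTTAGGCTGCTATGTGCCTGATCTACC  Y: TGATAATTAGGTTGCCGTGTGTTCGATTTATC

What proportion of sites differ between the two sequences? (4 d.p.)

0.4063

The sequences differ at 13 of 32 positions.
p = 13/32 = 0.40625 ≈ 0.4063 (to 4 d.p.).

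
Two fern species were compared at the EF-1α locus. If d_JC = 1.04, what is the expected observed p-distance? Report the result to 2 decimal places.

p = (3/4)(1 − e^(−4d/3)) = 0.75 × (1 − e^(-1.386667)) = 0.75 × (1 − 0.249907) = 0.562570.

0.56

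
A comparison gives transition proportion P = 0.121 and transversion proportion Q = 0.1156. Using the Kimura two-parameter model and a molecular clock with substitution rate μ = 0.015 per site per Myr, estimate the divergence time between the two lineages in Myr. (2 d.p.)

9.57

Under the Kimura two-parameter model, d = −½ ln(1 − 2P − Q) − ¼ ln(1 − 2Q).
1 − 2P − Q = 0.6424, giving −½ ln(0.6424) = 0.221272.
1 − 2Q = 0.7688, giving −¼ ln(0.7688) = 0.065731.
d = 0.221272 + 0.065731 = 0.287003.
Under a molecular clock d = 2μt, so t = d/(2μ) = 0.287003 / (2 × 0.015) = 9.57 Myr.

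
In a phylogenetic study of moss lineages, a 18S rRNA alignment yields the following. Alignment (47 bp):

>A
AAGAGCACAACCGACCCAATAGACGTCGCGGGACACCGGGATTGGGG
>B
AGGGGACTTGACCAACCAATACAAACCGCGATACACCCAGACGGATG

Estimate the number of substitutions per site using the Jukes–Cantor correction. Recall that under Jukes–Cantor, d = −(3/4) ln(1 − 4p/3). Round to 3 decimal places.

0.734

The sequences differ at 22 of 47 sites, so p = 22/47 ≈ 0.468085.
d = −(3/4) ln(1 − 4p/3) = −0.75 ln(1 − 0.624113) = −0.75 ln(0.375887)
  = −0.75 × (-0.978467) = 0.733850 substitutions/site.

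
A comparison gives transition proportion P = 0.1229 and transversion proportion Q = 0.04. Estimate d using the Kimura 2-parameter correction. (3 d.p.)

Under the Kimura two-parameter model, d = −½ ln(1 − 2P − Q) − ¼ ln(1 − 2Q).
1 − 2P − Q = 0.7142, giving −½ ln(0.7142) = 0.168296.
1 − 2Q = 0.92, giving −¼ ln(0.92) = 0.020845.
d = 0.168296 + 0.020845 = 0.189141.

0.189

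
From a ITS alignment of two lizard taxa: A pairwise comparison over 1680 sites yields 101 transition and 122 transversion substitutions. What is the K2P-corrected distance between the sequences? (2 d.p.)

P = 101/1680 ≈ 0.060119 and Q = 122/1680 ≈ 0.072619.
Under the Kimura two-parameter model, d = −½ ln(1 − 2P − Q) − ¼ ln(1 − 2Q).
1 − 2P − Q = 0.807143, giving −½ ln(0.807143) = 0.107127.
1 − 2Q = 0.854762, giving −¼ ln(0.854762) = 0.039233.
d = 0.107127 + 0.039233 = 0.146360.

0.15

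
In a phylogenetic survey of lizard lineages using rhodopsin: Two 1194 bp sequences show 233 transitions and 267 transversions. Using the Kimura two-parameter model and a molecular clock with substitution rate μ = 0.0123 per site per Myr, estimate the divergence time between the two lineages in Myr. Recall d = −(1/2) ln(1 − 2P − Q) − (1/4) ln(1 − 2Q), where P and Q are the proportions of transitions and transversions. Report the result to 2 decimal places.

P = 233/1194 ≈ 0.195142 and Q = 267/1194 ≈ 0.223618.
Under the Kimura two-parameter model, d = −½ ln(1 − 2P − Q) − ¼ ln(1 − 2Q).
1 − 2P − Q = 0.386098, giving −½ ln(0.386098) = 0.475832.
1 − 2Q = 0.552764, giving −¼ ln(0.552764) = 0.148206.
d = 0.475832 + 0.148206 = 0.624038.
Under a molecular clock d = 2μt, so t = d/(2μ) = 0.624038 / (2 × 0.0123) = 25.37 Myr.

25.37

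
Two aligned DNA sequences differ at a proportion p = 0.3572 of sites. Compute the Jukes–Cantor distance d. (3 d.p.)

d = −(3/4) ln(1 − 4p/3) = −0.75 ln(1 − 0.476267) = −0.75 ln(0.523733)
  = −0.75 × (-0.646773) = 0.485080 substitutions/site.

0.485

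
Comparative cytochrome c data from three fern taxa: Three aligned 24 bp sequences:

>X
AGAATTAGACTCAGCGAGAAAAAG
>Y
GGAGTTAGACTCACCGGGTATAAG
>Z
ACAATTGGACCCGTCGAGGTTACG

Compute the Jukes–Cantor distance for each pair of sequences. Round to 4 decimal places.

d(X,Y) = 0.3041, d(X,Z) = 0.5199, d(Y,Z) = 0.7083

X–Y: 6/24 sites differ → p = 0.25, d = −0.75 ln(1 − 0.333333) = 0.304098 ≈ 0.3041.
X–Z: 9/24 sites differ → p = 0.375, d = −0.75 ln(1 − 0.5) = 0.519860 ≈ 0.5199.
Y–Z: 11/24 sites differ → p ≈ 0.458333, d = −0.75 ln(1 − 0.611111) = 0.708346 ≈ 0.7083.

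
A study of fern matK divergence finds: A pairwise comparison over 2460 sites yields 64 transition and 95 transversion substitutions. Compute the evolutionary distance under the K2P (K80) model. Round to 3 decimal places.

P = 64/2460 ≈ 0.026016 and Q = 95/2460 ≈ 0.038618.
Under the Kimura two-parameter model, d = −½ ln(1 − 2P − Q) − ¼ ln(1 − 2Q).
1 − 2P − Q = 0.90935, giving −½ ln(0.90935) = 0.047513.
1 − 2Q = 0.922764, giving −¼ ln(0.922764) = 0.020095.
d = 0.047513 + 0.020095 = 0.067608.

0.068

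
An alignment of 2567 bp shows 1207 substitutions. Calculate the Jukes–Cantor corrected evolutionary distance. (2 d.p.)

0.74

p = 1207/2567 ≈ 0.470199.
d = −(3/4) ln(1 − 4p/3) = −0.75 ln(1 − 0.626932) = −0.75 ln(0.373068)
  = −0.75 × (-0.985995) = 0.739496 substitutions/site.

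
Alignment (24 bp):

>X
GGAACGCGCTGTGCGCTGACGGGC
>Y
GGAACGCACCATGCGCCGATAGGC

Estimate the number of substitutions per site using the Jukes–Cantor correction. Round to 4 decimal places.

0.3041

The sequences differ at 6 of 24 sites (8, 10, 11, 17, 20, 21), so p = 6/24 = 0.25.
d = −(3/4) ln(1 − 4p/3) = −0.75 ln(1 − 0.333333) = −0.75 ln(0.666667)
  = −0.75 × (-0.405465) = 0.304099 substitutions/site.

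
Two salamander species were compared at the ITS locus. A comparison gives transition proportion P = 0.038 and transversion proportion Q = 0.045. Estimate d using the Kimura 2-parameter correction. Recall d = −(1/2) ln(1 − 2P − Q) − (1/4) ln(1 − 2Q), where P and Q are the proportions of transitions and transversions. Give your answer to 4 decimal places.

0.0881

Under the Kimura two-parameter model, d = −½ ln(1 − 2P − Q) − ¼ ln(1 − 2Q).
1 − 2P − Q = 0.879, giving −½ ln(0.879) = 0.064485.
1 − 2Q = 0.91, giving −¼ ln(0.91) = 0.023578.
d = 0.064485 + 0.023578 = 0.088063.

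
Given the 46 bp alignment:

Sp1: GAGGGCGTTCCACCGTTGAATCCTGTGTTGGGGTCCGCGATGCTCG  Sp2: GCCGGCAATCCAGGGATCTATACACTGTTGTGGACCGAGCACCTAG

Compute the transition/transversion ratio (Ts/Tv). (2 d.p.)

0.06

Transitions are A↔G and C↔T; transversions are all other mismatches.
Transitions: 1. Transversions: 18.
R = 1/18 = 0.055555… ≈ 0.06 (to 2 d.p.).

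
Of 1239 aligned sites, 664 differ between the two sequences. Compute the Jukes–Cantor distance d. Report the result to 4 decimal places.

p = 664/1239 ≈ 0.535916.
d = −(3/4) ln(1 − 4p/3) = −0.75 ln(1 − 0.714555) = −0.75 ln(0.285445)
  = −0.75 × (-1.253706) = 0.940280 substitutions/site.

0.9403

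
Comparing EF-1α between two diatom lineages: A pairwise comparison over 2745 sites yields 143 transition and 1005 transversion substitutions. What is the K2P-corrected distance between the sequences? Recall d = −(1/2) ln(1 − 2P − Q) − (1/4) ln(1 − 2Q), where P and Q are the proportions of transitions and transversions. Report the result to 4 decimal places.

P = 143/2745 ≈ 0.052095 and Q = 1005/2745 ≈ 0.36612.
Under the Kimura two-parameter model, d = −½ ln(1 − 2P − Q) − ¼ ln(1 − 2Q).
1 − 2P − Q = 0.52969, giving −½ ln(0.52969) = 0.317732.
1 − 2Q = 0.26776, giving −¼ ln(0.26776) = 0.329416.
d = 0.317732 + 0.329416 = 0.647148.

0.6471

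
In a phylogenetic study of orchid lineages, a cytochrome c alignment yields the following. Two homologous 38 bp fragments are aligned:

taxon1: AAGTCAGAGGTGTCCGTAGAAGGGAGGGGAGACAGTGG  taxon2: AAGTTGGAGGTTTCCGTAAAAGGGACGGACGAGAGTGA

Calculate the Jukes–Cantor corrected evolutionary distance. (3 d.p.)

0.285

The sequences differ at 9 of 38 sites (5, 6, 12, 19, 26, 29, 30, 33, 38), so p = 9/38 ≈ 0.236842.
d = −(3/4) ln(1 − 4p/3) = −0.75 ln(1 − 0.315789) = −0.75 ln(0.684211)
  = −0.75 × (-0.379489) = 0.284617 substitutions/site.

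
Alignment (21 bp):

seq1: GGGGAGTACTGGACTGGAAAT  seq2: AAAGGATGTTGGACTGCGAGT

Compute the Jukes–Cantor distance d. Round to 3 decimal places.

The sequences differ at 10 of 21 sites (1, 2, 3, 5, 6, 8, 9, 17, 18, 20), so p = 10/21 ≈ 0.47619.
d = −(3/4) ln(1 − 4p/3) = −0.75 ln(1 − 0.63492) = −0.75 ln(0.36508)
  = −0.75 × (-1.007639) = 0.755729 substitutions/site.

0.756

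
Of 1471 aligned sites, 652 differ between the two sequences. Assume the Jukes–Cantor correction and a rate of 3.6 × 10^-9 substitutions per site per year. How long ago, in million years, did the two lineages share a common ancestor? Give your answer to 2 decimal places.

p = 652/1471 ≈ 0.443236.
d = −(3/4) ln(1 − 4p/3) = −0.75 ln(1 − 0.590981) = −0.75 ln(0.409019)
  = −0.75 × (-0.893994) = 0.670496 substitutions/site.
Under a molecular clock d = 2μt, so t = d/(2μ) = 0.670496 / (2 × 3.6 × 10^-9) = 93.12 million years.

93.12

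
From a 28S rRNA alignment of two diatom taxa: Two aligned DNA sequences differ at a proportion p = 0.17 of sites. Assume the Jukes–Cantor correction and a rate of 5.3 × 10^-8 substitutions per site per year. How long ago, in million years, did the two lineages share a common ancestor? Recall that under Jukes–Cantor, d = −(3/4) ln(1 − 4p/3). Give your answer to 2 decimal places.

d = −(3/4) ln(1 − 4p/3) = −0.75 ln(1 − 0.226667) = −0.75 ln(0.773333)
  = −0.75 × (-0.257046) = 0.192785 substitutions/site.
Under a molecular clock d = 2μt, so t = d/(2μ) = 0.192785 / (2 × 5.3 × 10^-8) = 1.82 million years.

1.82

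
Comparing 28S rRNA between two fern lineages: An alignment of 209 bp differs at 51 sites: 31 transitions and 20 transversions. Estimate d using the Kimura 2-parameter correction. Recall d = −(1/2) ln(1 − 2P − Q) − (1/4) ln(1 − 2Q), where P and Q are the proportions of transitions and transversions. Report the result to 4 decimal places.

P = 31/209 ≈ 0.148325 and Q = 20/209 ≈ 0.095694.
Under the Kimura two-parameter model, d = −½ ln(1 − 2P − Q) − ¼ ln(1 − 2Q).
1 − 2P − Q = 0.607656, giving −½ ln(0.607656) = 0.249073.
1 − 2Q = 0.808612, giving −¼ ln(0.808612) = 0.053109.
d = 0.249073 + 0.053109 = 0.302182.

0.3022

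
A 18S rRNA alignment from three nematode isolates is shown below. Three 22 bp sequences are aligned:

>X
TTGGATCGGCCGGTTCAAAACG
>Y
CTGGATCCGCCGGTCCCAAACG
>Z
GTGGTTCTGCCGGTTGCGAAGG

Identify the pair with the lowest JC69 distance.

X–Y: 4/22 differ, p = 0.182, d = 0.208.
X–Z: 7/22 differ, p = 0.318, d = 0.414.
Y–Z: 7/22 differ, p = 0.318, d = 0.414.
The smallest distance is between X and Y.

X and Y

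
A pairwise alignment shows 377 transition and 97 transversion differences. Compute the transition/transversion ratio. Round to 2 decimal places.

3.89

R = 377/97 = 3.886597… ≈ 3.89 (to 2 d.p.).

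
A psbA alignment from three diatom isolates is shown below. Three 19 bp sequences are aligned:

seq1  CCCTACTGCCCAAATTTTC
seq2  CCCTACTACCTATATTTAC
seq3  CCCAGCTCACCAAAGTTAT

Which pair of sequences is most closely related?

seq1 and seq2

seq1–seq2: 4/19 differ, p = 0.211, d = 0.247.
seq1–seq3: 7/19 differ, p = 0.368, d = 0.507.
seq2–seq3: 8/19 differ, p = 0.421, d = 0.618.
The smallest distance is between seq1 and seq2.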